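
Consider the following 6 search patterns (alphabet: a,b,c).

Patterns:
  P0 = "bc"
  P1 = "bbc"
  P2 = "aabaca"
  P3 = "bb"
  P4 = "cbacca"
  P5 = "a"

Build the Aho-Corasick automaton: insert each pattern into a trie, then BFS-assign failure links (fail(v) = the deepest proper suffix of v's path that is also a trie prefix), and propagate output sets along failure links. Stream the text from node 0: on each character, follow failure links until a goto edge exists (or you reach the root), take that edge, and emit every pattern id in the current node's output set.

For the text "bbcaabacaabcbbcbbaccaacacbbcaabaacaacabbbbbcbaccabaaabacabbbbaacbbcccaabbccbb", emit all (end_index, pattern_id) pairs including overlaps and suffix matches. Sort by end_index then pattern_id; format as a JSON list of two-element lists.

Build:
Trie (insert patterns):
  0='ε' goto a→5 b→1 c→11
  1='b' goto b→3 c→2
  2='bc' goto ·  ←P0
  3='bb' goto c→4  ←P3
  4='bbc' goto ·  ←P1
  5='a' goto a→6  ←P5
  6='aa' goto b→7
  7='aab' goto a→8
  8='aaba' goto c→9
  9='aabac' goto a→10
  10='aabaca' goto ·  ←P2
  11='c' goto b→12
  12='cb' goto a→13
  13='cba' goto c→14
  14='cbac' goto c→15
  15='cbacc' goto a→16
  16='cbacca' goto ·  ←P4

Failure links (BFS by depth):
  n1('b'): parent n0 fail=0; on 'b' 0 → fail=0;  out ∅∪∅=∅
  n5('a'): parent n0 fail=0; on 'a' 0 → fail=0;  out {5}∪∅={5}
  n11('c'): parent n0 fail=0; on 'c' 0 → fail=0;  out ∅∪∅=∅
  n2('bc'): parent n1 fail=0; on 'c' 0 → fail=11;  out {0}∪∅={0}
  n3('bb'): parent n1 fail=0; on 'b' 0 → fail=1;  out {3}∪∅={3}
  n6('aa'): parent n5 fail=0; on 'a' 0 → fail=5;  out ∅∪{5}={5}
  n12('cb'): parent n11 fail=0; on 'b' 0 → fail=1;  out ∅∪∅=∅
  n4('bbc'): parent n3 fail=1; on 'c' 1 → fail=2;  out {1}∪{0}={0,1}
  n7('aab'): parent n6 fail=5; on 'b' 5→0 → fail=1;  out ∅∪∅=∅
  n13('cba'): parent n12 fail=1; on 'a' 1→0 → fail=5;  out ∅∪{5}={5}
  n8('aaba'): parent n7 fail=1; on 'a' 1→0 → fail=5;  out ∅∪{5}={5}
  n14('cbac'): parent n13 fail=5; on 'c' 5→0 → fail=11;  out ∅∪∅=∅
  n9('aabac'): parent n8 fail=5; on 'c' 5→0 → fail=11;  out ∅∪∅=∅
  n15('cbacc'): parent n14 fail=11; on 'c' 11→0 → fail=11;  out ∅∪∅=∅
  n10('aabaca'): parent n9 fail=11; on 'a' 11→0 → fail=5;  out {2}∪{5}={2,5}
  n16('cbacca'): parent n15 fail=11; on 'a' 11→0 → fail=5;  out {4}∪{5}={4,5}

Text stream:
i=0 'b': node 0→1
i=1 'b': node 1→3  ** P3@[0:1]
i=2 'c': node 3→4  ** P0@[1:2],P1@[0:2]
i=3 'a': node 4→5 (fail-walked)  ** P5@[3:3]
i=4 'a': node 5→6  ** P5@[4:4]
i=5 'b': node 6→7
i=6 'a': node 7→8  ** P5@[6:6]
i=7 'c': node 8→9
i=8 'a': node 9→10  ** P2@[3:8],P5@[8:8]
i=9 'a': node 10→6 (fail-walked)  ** P5@[9:9]
i=10 'b': node 6→7
i=11 'c': node 7→2 (fail-walked)  ** P0@[10:11]
i=12 'b': node 2→12 (fail-walked)
i=13 'b': node 12→3 (fail-walked)  ** P3@[12:13]
i=14 'c': node 3→4  ** P0@[13:14],P1@[12:14]
i=15 'b': node 4→12 (fail-walked)
i=16 'b': node 12→3 (fail-walked)  ** P3@[15:16]
i=17 'a': node 3→5 (fail-walked)  ** P5@[17:17]
i=18 'c': node 5→11 (fail-walked)
i=19 'c': node 11→11 (fail-walked)
i=20 'a': node 11→5 (fail-walked)  ** P5@[20:20]
i=21 'a': node 5→6  ** P5@[21:21]
i=22 'c': node 6→11 (fail-walked)
i=23 'a': node 11→5 (fail-walked)  ** P5@[23:23]
i=24 'c': node 5→11 (fail-walked)
i=25 'b': node 11→12
i=26 'b': node 12→3 (fail-walked)  ** P3@[25:26]
i=27 'c': node 3→4  ** P0@[26:27],P1@[25:27]
i=28 'a': node 4→5 (fail-walked)  ** P5@[28:28]
i=29 'a': node 5→6  ** P5@[29:29]
i=30 'b': node 6→7
i=31 'a': node 7→8  ** P5@[31:31]
i=32 'a': node 8→6 (fail-walked)  ** P5@[32:32]
i=33 'c': node 6→11 (fail-walked)
i=34 'a': node 11→5 (fail-walked)  ** P5@[34:34]
i=35 'a': node 5→6  ** P5@[35:35]
i=36 'c': node 6→11 (fail-walked)
i=37 'a': node 11→5 (fail-walked)  ** P5@[37:37]
i=38 'b': node 5→1 (fail-walked)
i=39 'b': node 1→3  ** P3@[38:39]
i=40 'b': node 3→3 (fail-walked)  ** P3@[39:40]
i=41 'b': node 3→3 (fail-walked)  ** P3@[40:41]
i=42 'b': node 3→3 (fail-walked)  ** P3@[41:42]
i=43 'c': node 3→4  ** P0@[42:43],P1@[41:43]
i=44 'b': node 4→12 (fail-walked)
i=45 'a': node 12→13  ** P5@[45:45]
i=46 'c': node 13→14
i=47 'c': node 14→15
i=48 'a': node 15→16  ** P4@[43:48],P5@[48:48]
i=49 'b': node 16→1 (fail-walked)
i=50 'a': node 1→5 (fail-walked)  ** P5@[50:50]
i=51 'a': node 5→6  ** P5@[51:51]
i=52 'a': node 6→6 (fail-walked)  ** P5@[52:52]
i=53 'b': node 6→7
i=54 'a': node 7→8  ** P5@[54:54]
i=55 'c': node 8→9
i=56 'a': node 9→10  ** P2@[51:56],P5@[56:56]
i=57 'b': node 10→1 (fail-walked)
i=58 'b': node 1→3  ** P3@[57:58]
i=59 'b': node 3→3 (fail-walked)  ** P3@[58:59]
i=60 'b': node 3→3 (fail-walked)  ** P3@[59:60]
i=61 'a': node 3→5 (fail-walked)  ** P5@[61:61]
i=62 'a': node 5→6  ** P5@[62:62]
i=63 'c': node 6→11 (fail-walked)
i=64 'b': node 11→12
i=65 'b': node 12→3 (fail-walked)  ** P3@[64:65]
i=66 'c': node 3→4  ** P0@[65:66],P1@[64:66]
i=67 'c': node 4→11 (fail-walked)
i=68 'c': node 11→11 (fail-walked)
i=69 'a': node 11→5 (fail-walked)  ** P5@[69:69]
i=70 'a': node 5→6  ** P5@[70:70]
i=71 'b': node 6→7
i=72 'b': node 7→3 (fail-walked)  ** P3@[71:72]
i=73 'c': node 3→4  ** P0@[72:73],P1@[71:73]
i=74 'c': node 4→11 (fail-walked)
i=75 'b': node 11→12
i=76 'b': node 12→3 (fail-walked)  ** P3@[75:76]

All matches (sorted): [[1,3],[2,0],[2,1],[3,5],[4,5],[6,5],[8,2],[8,5],[9,5],[11,0],[13,3],[14,0],[14,1],[16,3],[17,5],[20,5],[21,5],[23,5],[26,3],[27,0],[27,1],[28,5],[29,5],[31,5],[32,5],[34,5],[35,5],[37,5],[39,3],[40,3],[41,3],[42,3],[43,0],[43,1],[45,5],[48,4],[48,5],[50,5],[51,5],[52,5],[54,5],[56,2],[56,5],[58,3],[59,3],[60,3],[61,5],[62,5],[65,3],[66,0],[66,1],[69,5],[70,5],[72,3],[73,0],[73,1],[76,3]]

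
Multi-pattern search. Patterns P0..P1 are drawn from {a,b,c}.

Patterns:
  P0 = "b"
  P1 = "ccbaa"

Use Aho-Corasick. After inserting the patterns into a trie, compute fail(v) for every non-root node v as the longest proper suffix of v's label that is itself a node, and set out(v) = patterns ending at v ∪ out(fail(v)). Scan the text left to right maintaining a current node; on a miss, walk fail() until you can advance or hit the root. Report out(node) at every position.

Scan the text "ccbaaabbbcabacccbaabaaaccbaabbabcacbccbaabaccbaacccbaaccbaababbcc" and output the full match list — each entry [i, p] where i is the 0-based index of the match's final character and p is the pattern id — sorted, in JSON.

Build:
Trie (insert patterns):
  n0 'ε': b→1 c→2
  n1 'b': ·  ←P0
  n2 'c': c→3
  n3 'cc': b→4
  n4 'ccb': a→5
  n5 'ccba': a→6
  n6 'ccbaa': ·  ←P1

BFS fail/out derivation:
  n1('b'): parent n0 fail=0; on 'b' 0 → fail=0;  out {0}∪∅={0}
  n2('c'): parent n0 fail=0; on 'c' 0 → fail=0;  out ∅∪∅=∅
  n3('cc'): parent n2 fail=0; on 'c' 0 → fail=2;  out ∅∪∅=∅
  n4('ccb'): parent n3 fail=2; on 'b' 2→0 → fail=1;  out ∅∪{0}={0}
  n5('ccba'): parent n4 fail=1; on 'a' 1→0 → fail=0;  out ∅∪∅=∅
  n6('ccbaa'): parent n5 fail=0; on 'a' 0 → fail=0;  out {1}∪∅={1}

Scan:
pos 0 'c': at 2
pos 1 'c': at 3
pos 2 'b': at 4  → match P0@[2:2]
pos 3 'a': at 5
pos 4 'a': at 6  → match P1@[0:4]
pos 5 'a': at 0 ·f
pos 6 'b': at 1  → match P0@[6:6]
pos 7 'b': at 1 ·f  → match P0@[7:7]
pos 8 'b': at 1 ·f  → match P0@[8:8]
pos 9 'c': at 2 ·f
pos 10 'a': at 0 ·f
pos 11 'b': at 1  → match P0@[11:11]
pos 12 'a': at 0 ·f
pos 13 'c': at 2
pos 14 'c': at 3
pos 15 'c': at 3 ·f
pos 16 'b': at 4  → match P0@[16:16]
pos 17 'a': at 5
pos 18 'a': at 6  → match P1@[14:18]
pos 19 'b': at 1 ·f  → match P0@[19:19]
pos 20 'a': at 0 ·f
pos 21 'a': at 0
pos 22 'a': at 0
pos 23 'c': at 2
pos 24 'c': at 3
pos 25 'b': at 4  → match P0@[25:25]
pos 26 'a': at 5
pos 27 'a': at 6  → match P1@[23:27]
pos 28 'b': at 1 ·f  → match P0@[28:28]
pos 29 'b': at 1 ·f  → match P0@[29:29]
pos 30 'a': at 0 ·f
pos 31 'b': at 1  → match P0@[31:31]
pos 32 'c': at 2 ·f
pos 33 'a': at 0 ·f
pos 34 'c': at 2
pos 35 'b': at 1 ·f  → match P0@[35:35]
pos 36 'c': at 2 ·f
pos 37 'c': at 3
pos 38 'b': at 4  → match P0@[38:38]
pos 39 'a': at 5
pos 40 'a': at 6  → match P1@[36:40]
pos 41 'b': at 1 ·f  → match P0@[41:41]
pos 42 'a': at 0 ·f
pos 43 'c': at 2
pos 44 'c': at 3
pos 45 'b': at 4  → match P0@[45:45]
pos 46 'a': at 5
pos 47 'a': at 6  → match P1@[43:47]
pos 48 'c': at 2 ·f
pos 49 'c': at 3
pos 50 'c': at 3 ·f
pos 51 'b': at 4  → match P0@[51:51]
pos 52 'a': at 5
pos 53 'a': at 6  → match P1@[49:53]
pos 54 'c': at 2 ·f
pos 55 'c': at 3
pos 56 'b': at 4  → match P0@[56:56]
pos 57 'a': at 5
pos 58 'a': at 6  → match P1@[54:58]
pos 59 'b': at 1 ·f  → match P0@[59:59]
pos 60 'a': at 0 ·f
pos 61 'b': at 1  → match P0@[61:61]
pos 62 'b': at 1 ·f  → match P0@[62:62]
pos 63 'c': at 2 ·f
pos 64 'c': at 3

All matches (sorted): [[2,0],[4,1],[6,0],[7,0],[8,0],[11,0],[16,0],[18,1],[19,0],[25,0],[27,1],[28,0],[29,0],[31,0],[35,0],[38,0],[40,1],[41,0],[45,0],[47,1],[51,0],[53,1],[56,0],[58,1],[59,0],[61,0],[62,0]]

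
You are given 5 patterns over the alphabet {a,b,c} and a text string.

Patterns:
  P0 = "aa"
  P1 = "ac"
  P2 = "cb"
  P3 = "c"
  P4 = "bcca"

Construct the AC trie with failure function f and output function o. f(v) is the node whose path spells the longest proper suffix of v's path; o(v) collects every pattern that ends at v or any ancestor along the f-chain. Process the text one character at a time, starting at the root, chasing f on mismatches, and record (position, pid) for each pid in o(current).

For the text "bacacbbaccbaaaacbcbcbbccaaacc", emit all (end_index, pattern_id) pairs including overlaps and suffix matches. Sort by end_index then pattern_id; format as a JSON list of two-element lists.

Build:
Trie nodes:
  n0 'ε': a→1 b→6 c→4
  n1 'a': a→2 c→3
  n2 'aa': ·  [P0 ends]
  n3 'ac': ·  [P1 ends]
  n4 'c': b→5  [P3 ends]
  n5 'cb': ·  [P2 ends]
  n6 'b': c→7
  n7 'bc': c→8
  n8 'bcc': a→9
  n9 'bcca': ·  [P4 ends]

Failure links (BFS by depth):
  n1('a'): parent n0 fail=0; on 'a' 0 → fail=0;  out ∅∪∅=∅
  n4('c'): parent n0 fail=0; on 'c' 0 → fail=0;  out {3}∪∅={3}
  n6('b'): parent n0 fail=0; on 'b' 0 → fail=0;  out ∅∪∅=∅
  n2('aa'): parent n1 fail=0; on 'a' 0 → fail=1;  out {0}∪∅={0}
  n3('ac'): parent n1 fail=0; on 'c' 0 → fail=4;  out {1}∪{3}={1,3}
  n5('cb'): parent n4 fail=0; on 'b' 0 → fail=6;  out {2}∪∅={2}
  n7('bc'): parent n6 fail=0; on 'c' 0 → fail=4;  out ∅∪{3}={3}
  n8('bcc'): parent n7 fail=4; on 'c' 4→0 → fail=4;  out ∅∪{3}={3}
  n9('bcca'): parent n8 fail=4; on 'a' 4→0 → fail=1;  out {4}∪∅={4}

Run:
[0] read 'b'  n0⇒n6
[1] read 'a'  n6⇒n1 ·f
[2] read 'c'  n1⇒n3  ** P1@[1:2],P3@[2:2]
[3] read 'a'  n3⇒n1 ·f
[4] read 'c'  n1⇒n3  ** P1@[3:4],P3@[4:4]
[5] read 'b'  n3⇒n5 ·f  ** P2@[4:5]
[6] read 'b'  n5⇒n6 ·f
[7] read 'a'  n6⇒n1 ·f
[8] read 'c'  n1⇒n3  ** P1@[7:8],P3@[8:8]
[9] read 'c'  n3⇒n4 ·f  ** P3@[9:9]
[10] read 'b'  n4⇒n5  ** P2@[9:10]
[11] read 'a'  n5⇒n1 ·f
[12] read 'a'  n1⇒n2  ** P0@[11:12]
[13] read 'a'  n2⇒n2 ·f  ** P0@[12:13]
[14] read 'a'  n2⇒n2 ·f  ** P0@[13:14]
[15] read 'c'  n2⇒n3 ·f  ** P1@[14:15],P3@[15:15]
[16] read 'b'  n3⇒n5 ·f  ** P2@[15:16]
[17] read 'c'  n5⇒n7 ·f  ** P3@[17:17]
[18] read 'b'  n7⇒n5 ·f  ** P2@[17:18]
[19] read 'c'  n5⇒n7 ·f  ** P3@[19:19]
[20] read 'b'  n7⇒n5 ·f  ** P2@[19:20]
[21] read 'b'  n5⇒n6 ·f
[22] read 'c'  n6⇒n7  ** P3@[22:22]
[23] read 'c'  n7⇒n8  ** P3@[23:23]
[24] read 'a'  n8⇒n9  ** P4@[21:24]
[25] read 'a'  n9⇒n2 ·f  ** P0@[24:25]
[26] read 'a'  n2⇒n2 ·f  ** P0@[25:26]
[27] read 'c'  n2⇒n3 ·f  ** P1@[26:27],P3@[27:27]
[28] read 'c'  n3⇒n4 ·f  ** P3@[28:28]

Matches: [[2,1],[2,3],[4,1],[4,3],[5,2],[8,1],[8,3],[9,3],[10,2],[12,0],[13,0],[14,0],[15,1],[15,3],[16,2],[17,3],[18,2],[19,3],[20,2],[22,3],[23,3],[24,4],[25,0],[26,0],[27,1],[27,3],[28,3]]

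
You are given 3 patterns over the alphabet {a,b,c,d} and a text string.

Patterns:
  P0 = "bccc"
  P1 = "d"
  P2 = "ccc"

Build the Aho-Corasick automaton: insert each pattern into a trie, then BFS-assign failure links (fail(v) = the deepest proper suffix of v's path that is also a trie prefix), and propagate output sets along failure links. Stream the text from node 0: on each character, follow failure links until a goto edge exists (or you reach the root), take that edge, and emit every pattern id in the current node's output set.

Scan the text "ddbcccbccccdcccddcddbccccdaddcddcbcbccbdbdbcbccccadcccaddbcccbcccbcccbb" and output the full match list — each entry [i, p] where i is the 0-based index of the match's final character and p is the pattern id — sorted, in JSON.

Build automaton:
Trie nodes:
  0='ε' goto b→1 c→6 d→5
  1='b' goto c→2
  2='bc' goto c→3
  3='bcc' goto c→4
  4='bccc' goto ·  ←P0
  5='d' goto ·  ←P1
  6='c' goto c→7
  7='cc' goto c→8
  8='ccc' goto ·  ←P2

BFS fail/out derivation:
  n1('b'): parent n0 fail=0; on 'b' 0 → fail=0;  out ∅∪∅=∅
  n5('d'): parent n0 fail=0; on 'd' 0 → fail=0;  out {1}∪∅={1}
  n6('c'): parent n0 fail=0; on 'c' 0 → fail=0;  out ∅∪∅=∅
  n2('bc'): parent n1 fail=0; on 'c' 0 → fail=6;  out ∅∪∅=∅
  n7('cc'): parent n6 fail=0; on 'c' 0 → fail=6;  out ∅∪∅=∅
  n3('bcc'): parent n2 fail=6; on 'c' 6 → fail=7;  out ∅∪∅=∅
  n8('ccc'): parent n7 fail=6; on 'c' 6 → fail=7;  out {2}∪∅={2}
  n4('bccc'): parent n3 fail=7; on 'c' 7 → fail=8;  out {0}∪{2}={0,2}

Text stream:
[0] read 'd'  n0⇒n5  ** P1@[0:0]
[1] read 'd'  n5⇒n5 (fail-walked)  ** P1@[1:1]
[2] read 'b'  n5⇒n1 (fail-walked)
[3] read 'c'  n1⇒n2
[4] read 'c'  n2⇒n3
[5] read 'c'  n3⇒n4  ** P0@[2:5],P2@[3:5]
[6] read 'b'  n4⇒n1 (fail-walked)
[7] read 'c'  n1⇒n2
[8] read 'c'  n2⇒n3
[9] read 'c'  n3⇒n4  ** P0@[6:9],P2@[7:9]
[10] read 'c'  n4⇒n8 (fail-walked)  ** P2@[8:10]
[11] read 'd'  n8⇒n5 (fail-walked)  ** P1@[11:11]
[12] read 'c'  n5⇒n6 (fail-walked)
[13] read 'c'  n6⇒n7
[14] read 'c'  n7⇒n8  ** P2@[12:14]
[15] read 'd'  n8⇒n5 (fail-walked)  ** P1@[15:15]
[16] read 'd'  n5⇒n5 (fail-walked)  ** P1@[16:16]
[17] read 'c'  n5⇒n6 (fail-walked)
[18] read 'd'  n6⇒n5 (fail-walked)  ** P1@[18:18]
[19] read 'd'  n5⇒n5 (fail-walked)  ** P1@[19:19]
[20] read 'b'  n5⇒n1 (fail-walked)
[21] read 'c'  n1⇒n2
[22] read 'c'  n2⇒n3
[23] read 'c'  n3⇒n4  ** P0@[20:23],P2@[21:23]
[24] read 'c'  n4⇒n8 (fail-walked)  ** P2@[22:24]
[25] read 'd'  n8⇒n5 (fail-walked)  ** P1@[25:25]
[26] read 'a'  n5⇒n0 (fail-walked)
[27] read 'd'  n0⇒n5  ** P1@[27:27]
[28] read 'd'  n5⇒n5 (fail-walked)  ** P1@[28:28]
[29] read 'c'  n5⇒n6 (fail-walked)
[30] read 'd'  n6⇒n5 (fail-walked)  ** P1@[30:30]
[31] read 'd'  n5⇒n5 (fail-walked)  ** P1@[31:31]
[32] read 'c'  n5⇒n6 (fail-walked)
[33] read 'b'  n6⇒n1 (fail-walked)
[34] read 'c'  n1⇒n2
[35] read 'b'  n2⇒n1 (fail-walked)
[36] read 'c'  n1⇒n2
[37] read 'c'  n2⇒n3
[38] read 'b'  n3⇒n1 (fail-walked)
[39] read 'd'  n1⇒n5 (fail-walked)  ** P1@[39:39]
[40] read 'b'  n5⇒n1 (fail-walked)
[41] read 'd'  n1⇒n5 (fail-walked)  ** P1@[41:41]
[42] read 'b'  n5⇒n1 (fail-walked)
[43] read 'c'  n1⇒n2
[44] read 'b'  n2⇒n1 (fail-walked)
[45] read 'c'  n1⇒n2
[46] read 'c'  n2⇒n3
[47] read 'c'  n3⇒n4  ** P0@[44:47],P2@[45:47]
[48] read 'c'  n4⇒n8 (fail-walked)  ** P2@[46:48]
[49] read 'a'  n8⇒n0 (fail-walked)
[50] read 'd'  n0⇒n5  ** P1@[50:50]
[51] read 'c'  n5⇒n6 (fail-walked)
[52] read 'c'  n6⇒n7
[53] read 'c'  n7⇒n8  ** P2@[51:53]
[54] read 'a'  n8⇒n0 (fail-walked)
[55] read 'd'  n0⇒n5  ** P1@[55:55]
[56] read 'd'  n5⇒n5 (fail-walked)  ** P1@[56:56]
[57] read 'b'  n5⇒n1 (fail-walked)
[58] read 'c'  n1⇒n2
[59] read 'c'  n2⇒n3
[60] read 'c'  n3⇒n4  ** P0@[57:60],P2@[58:60]
[61] read 'b'  n4⇒n1 (fail-walked)
[62] read 'c'  n1⇒n2
[63] read 'c'  n2⇒n3
[64] read 'c'  n3⇒n4  ** P0@[61:64],P2@[62:64]
[65] read 'b'  n4⇒n1 (fail-walked)
[66] read 'c'  n1⇒n2
[67] read 'c'  n2⇒n3
[68] read 'c'  n3⇒n4  ** P0@[65:68],P2@[66:68]
[69] read 'b'  n4⇒n1 (fail-walked)
[70] read 'b'  n1⇒n1 (fail-walked)

Matches: [[0,1],[1,1],[5,0],[5,2],[9,0],[9,2],[10,2],[11,1],[14,2],[15,1],[16,1],[18,1],[19,1],[23,0],[23,2],[24,2],[25,1],[27,1],[28,1],[30,1],[31,1],[39,1],[41,1],[47,0],[47,2],[48,2],[50,1],[53,2],[55,1],[56,1],[60,0],[60,2],[64,0],[64,2],[68,0],[68,2]]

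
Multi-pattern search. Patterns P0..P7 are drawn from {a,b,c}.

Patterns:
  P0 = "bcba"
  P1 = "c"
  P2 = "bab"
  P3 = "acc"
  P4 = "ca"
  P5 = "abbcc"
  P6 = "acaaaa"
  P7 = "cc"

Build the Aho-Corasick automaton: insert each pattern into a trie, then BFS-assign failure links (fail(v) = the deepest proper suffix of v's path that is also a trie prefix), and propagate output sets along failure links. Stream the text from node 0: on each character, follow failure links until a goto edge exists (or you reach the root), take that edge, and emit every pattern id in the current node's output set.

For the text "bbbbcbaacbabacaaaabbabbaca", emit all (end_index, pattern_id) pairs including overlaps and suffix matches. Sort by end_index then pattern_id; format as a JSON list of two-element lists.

Build automaton:
Trie nodes:
  n0 'ε': a→8 b→1 c→5
  n1 'b': a→6 c→2
  n2 'bc': b→3
  n3 'bcb': a→4
  n4 'bcba': ·  [P0 ends]
  n5 'c': a→11 c→20  [P1 ends]
  n6 'ba': b→7
  n7 'bab': ·  [P2 ends]
  n8 'a': b→12 c→9
  n9 'ac': a→16 c→10
  n10 'acc': ·  [P3 ends]
  n11 'ca': ·  [P4 ends]
  n12 'ab': b→13
  n13 'abb': c→14
  n14 'abbc': c→15
  n15 'abbcc': ·  [P5 ends]
  n16 'aca': a→17
  n17 'acaa': a→18
  n18 'acaaa': a→19
  n19 'acaaaa': ·  [P6 ends]
  n20 'cc': ·  [P7 ends]

BFS fail/out derivation:
  fail(1) 'b': from fail(0)=0 chase 'b': 0 ⇒ 0;  out=∅∪out(0)=∅
  fail(5) 'c': from fail(0)=0 chase 'c': 0 ⇒ 0;  out={1}∪out(0)={1}
  fail(8) 'a': from fail(0)=0 chase 'a': 0 ⇒ 0;  out=∅∪out(0)=∅
  fail(2) 'bc': from fail(1)=0 chase 'c': 0 ⇒ 5;  out=∅∪out(5)={1}
  fail(6) 'ba': from fail(1)=0 chase 'a': 0 ⇒ 8;  out=∅∪out(8)=∅
  fail(9) 'ac': from fail(8)=0 chase 'c': 0 ⇒ 5;  out=∅∪out(5)={1}
  fail(11) 'ca': from fail(5)=0 chase 'a': 0 ⇒ 8;  out={4}∪out(8)={4}
  fail(12) 'ab': from fail(8)=0 chase 'b': 0 ⇒ 1;  out=∅∪out(1)=∅
  fail(20) 'cc': from fail(5)=0 chase 'c': 0 ⇒ 5;  out={7}∪out(5)={1,7}
  fail(3) 'bcb': from fail(2)=5 chase 'b': 5→0 ⇒ 1;  out=∅∪out(1)=∅
  fail(7) 'bab': from fail(6)=8 chase 'b': 8 ⇒ 12;  out={2}∪out(12)={2}
  fail(10) 'acc': from fail(9)=5 chase 'c': 5 ⇒ 20;  out={3}∪out(20)={1,3,7}
  fail(13) 'abb': from fail(12)=1 chase 'b': 1→0 ⇒ 1;  out=∅∪out(1)=∅
  fail(16) 'aca': from fail(9)=5 chase 'a': 5 ⇒ 11;  out=∅∪out(11)={4}
  fail(4) 'bcba': from fail(3)=1 chase 'a': 1 ⇒ 6;  out={0}∪out(6)={0}
  fail(14) 'abbc': from fail(13)=1 chase 'c': 1 ⇒ 2;  out=∅∪out(2)={1}
  fail(17) 'acaa': from fail(16)=11 chase 'a': 11→8→0 ⇒ 8;  out=∅∪out(8)=∅
  fail(15) 'abbcc': from fail(14)=2 chase 'c': 2→5 ⇒ 20;  out={5}∪out(20)={1,5,7}
  fail(18) 'acaaa': from fail(17)=8 chase 'a': 8→0 ⇒ 8;  out=∅∪out(8)=∅
  fail(19) 'acaaaa': from fail(18)=8 chase 'a': 8→0 ⇒ 8;  out={6}∪out(8)={6}

Run:
pos 0 'b': at 1
pos 1 'b': at 1 (fail-walked)
pos 2 'b': at 1 (fail-walked)
pos 3 'b': at 1 (fail-walked)
pos 4 'c': at 2  emit P1@[4:4]
pos 5 'b': at 3
pos 6 'a': at 4  emit P0@[3:6]
pos 7 'a': at 8 (fail-walked)
pos 8 'c': at 9  emit P1@[8:8]
pos 9 'b': at 1 (fail-walked)
pos 10 'a': at 6
pos 11 'b': at 7  emit P2@[9:11]
pos 12 'a': at 6 (fail-walked)
pos 13 'c': at 9 (fail-walked)  emit P1@[13:13]
pos 14 'a': at 16  emit P4@[13:14]
pos 15 'a': at 17
pos 16 'a': at 18
pos 17 'a': at 19  emit P6@[12:17]
pos 18 'b': at 12 (fail-walked)
pos 19 'b': at 13
pos 20 'a': at 6 (fail-walked)
pos 21 'b': at 7  emit P2@[19:21]
pos 22 'b': at 13 (fail-walked)
pos 23 'a': at 6 (fail-walked)
pos 24 'c': at 9 (fail-walked)  emit P1@[24:24]
pos 25 'a': at 16  emit P4@[24:25]

Result: [[4,1],[6,0],[8,1],[11,2],[13,1],[14,4],[17,6],[21,2],[24,1],[25,4]]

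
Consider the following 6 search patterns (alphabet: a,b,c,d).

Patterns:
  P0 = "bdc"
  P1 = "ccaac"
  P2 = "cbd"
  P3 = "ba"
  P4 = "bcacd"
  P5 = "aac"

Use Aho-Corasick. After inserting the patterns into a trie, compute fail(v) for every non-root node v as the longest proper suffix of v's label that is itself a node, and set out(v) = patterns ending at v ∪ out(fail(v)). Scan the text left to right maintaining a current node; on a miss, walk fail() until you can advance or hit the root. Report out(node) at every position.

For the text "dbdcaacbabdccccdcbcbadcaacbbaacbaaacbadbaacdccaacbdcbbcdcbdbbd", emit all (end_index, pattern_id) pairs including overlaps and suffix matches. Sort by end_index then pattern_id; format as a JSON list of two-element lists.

Build automaton:
Trie (insert patterns):
  n0 'ε': a→16 b→1 c→4
  n1 'b': a→11 c→12 d→2
  n2 'bd': c→3
  n3 'bdc': ·  [P0 ends]
  n4 'c': b→9 c→5
  n5 'cc': a→6
  n6 'cca': a→7
  n7 'ccaa': c→8
  n8 'ccaac': ·  [P1 ends]
  n9 'cb': d→10
  n10 'cbd': ·  [P2 ends]
  n11 'ba': ·  [P3 ends]
  n12 'bc': a→13
  n13 'bca': c→14
  n14 'bcac': d→15
  n15 'bcacd': ·  [P4 ends]
  n16 'a': a→17
  n17 'aa': c→18
  n18 'aac': ·  [P5 ends]

BFS fail/out derivation:
  n1('b'): parent n0 fail=0; on 'b' 0 → fail=0;  out ∅∪∅=∅
  n4('c'): parent n0 fail=0; on 'c' 0 → fail=0;  out ∅∪∅=∅
  n16('a'): parent n0 fail=0; on 'a' 0 → fail=0;  out ∅∪∅=∅
  n2('bd'): parent n1 fail=0; on 'd' 0 → fail=0;  out ∅∪∅=∅
  n5('cc'): parent n4 fail=0; on 'c' 0 → fail=4;  out ∅∪∅=∅
  n9('cb'): parent n4 fail=0; on 'b' 0 → fail=1;  out ∅∪∅=∅
  n11('ba'): parent n1 fail=0; on 'a' 0 → fail=16;  out {3}∪∅={3}
  n12('bc'): parent n1 fail=0; on 'c' 0 → fail=4;  out ∅∪∅=∅
  n17('aa'): parent n16 fail=0; on 'a' 0 → fail=16;  out ∅∪∅=∅
  n3('bdc'): parent n2 fail=0; on 'c' 0 → fail=4;  out {0}∪∅={0}
  n6('cca'): parent n5 fail=4; on 'a' 4→0 → fail=16;  out ∅∪∅=∅
  n10('cbd'): parent n9 fail=1; on 'd' 1 → fail=2;  out {2}∪∅={2}
  n13('bca'): parent n12 fail=4; on 'a' 4→0 → fail=16;  out ∅∪∅=∅
  n18('aac'): parent n17 fail=16; on 'c' 16→0 → fail=4;  out {5}∪∅={5}
  n7('ccaa'): parent n6 fail=16; on 'a' 16 → fail=17;  out ∅∪∅=∅
  n14('bcac'): parent n13 fail=16; on 'c' 16→0 → fail=4;  out ∅∪∅=∅
  n8('ccaac'): parent n7 fail=17; on 'c' 17 → fail=18;  out {1}∪{5}={1,5}
  n15('bcacd'): parent n14 fail=4; on 'd' 4→0 → fail=0;  out {4}∪∅={4}

Run:
[0] read 'd'  n0⇒n0
[1] read 'b'  n0⇒n1
[2] read 'd'  n1⇒n2
[3] read 'c'  n2⇒n3  → match P0@[1:3]
[4] read 'a'  n3⇒n16 (via fail)
[5] read 'a'  n16⇒n17
[6] read 'c'  n17⇒n18  → match P5@[4:6]
[7] read 'b'  n18⇒n9 (via fail)
[8] read 'a'  n9⇒n11 (via fail)  → match P3@[7:8]
[9] read 'b'  n11⇒n1 (via fail)
[10] read 'd'  n1⇒n2
[11] read 'c'  n2⇒n3  → match P0@[9:11]
[12] read 'c'  n3⇒n5 (via fail)
[13] read 'c'  n5⇒n5 (via fail)
[14] read 'c'  n5⇒n5 (via fail)
[15] read 'd'  n5⇒n0 (via fail)
[16] read 'c'  n0⇒n4
[17] read 'b'  n4⇒n9
[18] read 'c'  n9⇒n12 (via fail)
[19] read 'b'  n12⇒n9 (via fail)
[20] read 'a'  n9⇒n11 (via fail)  → match P3@[19:20]
[21] read 'd'  n11⇒n0 (via fail)
[22] read 'c'  n0⇒n4
[23] read 'a'  n4⇒n16 (via fail)
[24] read 'a'  n16⇒n17
[25] read 'c'  n17⇒n18  → match P5@[23:25]
[26] read 'b'  n18⇒n9 (via fail)
[27] read 'b'  n9⇒n1 (via fail)
[28] read 'a'  n1⇒n11  → match P3@[27:28]
[29] read 'a'  n11⇒n17 (via fail)
[30] read 'c'  n17⇒n18  → match P5@[28:30]
[31] read 'b'  n18⇒n9 (via fail)
[32] read 'a'  n9⇒n11 (via fail)  → match P3@[31:32]
[33] read 'a'  n11⇒n17 (via fail)
[34] read 'a'  n17⇒n17 (via fail)
[35] read 'c'  n17⇒n18  → match P5@[33:35]
[36] read 'b'  n18⇒n9 (via fail)
[37] read 'a'  n9⇒n11 (via fail)  → match P3@[36:37]
[38] read 'd'  n11⇒n0 (via fail)
[39] read 'b'  n0⇒n1
[40] read 'a'  n1⇒n11  → match P3@[39:40]
[41] read 'a'  n11⇒n17 (via fail)
[42] read 'c'  n17⇒n18  → match P5@[40:42]
[43] read 'd'  n18⇒n0 (via fail)
[44] read 'c'  n0⇒n4
[45] read 'c'  n4⇒n5
[46] read 'a'  n5⇒n6
[47] read 'a'  n6⇒n7
[48] read 'c'  n7⇒n8  → match P1@[44:48],P5@[46:48]
[49] read 'b'  n8⇒n9 (via fail)
[50] read 'd'  n9⇒n10  → match P2@[48:50]
[51] read 'c'  n10⇒n3 (via fail)  → match P0@[49:51]
[52] read 'b'  n3⇒n9 (via fail)
[53] read 'b'  n9⇒n1 (via fail)
[54] read 'c'  n1⇒n12
[55] read 'd'  n12⇒n0 (via fail)
[56] read 'c'  n0⇒n4
[57] read 'b'  n4⇒n9
[58] read 'd'  n9⇒n10  → match P2@[56:58]
[59] read 'b'  n10⇒n1 (via fail)
[60] read 'b'  n1⇒n1 (via fail)
[61] read 'd'  n1⇒n2

All matches (sorted): [[3,0],[6,5],[8,3],[11,0],[20,3],[25,5],[28,3],[30,5],[32,3],[35,5],[37,3],[40,3],[42,5],[48,1],[48,5],[50,2],[51,0],[58,2]]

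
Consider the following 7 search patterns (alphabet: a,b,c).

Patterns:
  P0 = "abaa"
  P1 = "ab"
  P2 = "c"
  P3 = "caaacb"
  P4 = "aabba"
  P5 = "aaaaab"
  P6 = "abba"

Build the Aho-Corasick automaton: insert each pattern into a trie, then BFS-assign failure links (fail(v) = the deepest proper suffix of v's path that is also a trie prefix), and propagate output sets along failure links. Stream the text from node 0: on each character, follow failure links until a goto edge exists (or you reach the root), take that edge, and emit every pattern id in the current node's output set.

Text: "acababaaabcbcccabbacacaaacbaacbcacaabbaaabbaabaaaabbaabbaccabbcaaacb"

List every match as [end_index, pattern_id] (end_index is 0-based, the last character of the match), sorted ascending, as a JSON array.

Build automaton:
Trie nodes:
  0='ε' goto a→1 c→5
  1='a' goto a→11 b→2
  2='ab' goto a→3 b→19  [P1 ends]
  3='aba' goto a→4
  4='abaa' goto ·  [P0 ends]
  5='c' goto a→6  [P2 ends]
  6='ca' goto a→7
  7='caa' goto a→8
  8='caaa' goto c→9
  9='caaac' goto b→10
  10='caaacb' goto ·  [P3 ends]
  11='aa' goto a→15 b→12
  12='aab' goto b→13
  13='aabb' goto a→14
  14='aabba' goto ·  [P4 ends]
  15='aaa' goto a→16
  16='aaaa' goto a→17
  17='aaaaa' goto b→18
  18='aaaaab' goto ·  [P5 ends]
  19='abb' goto a→20
  20='abba' goto ·  [P6 ends]

Failure links (BFS by depth):
  fail(1) 'a': from fail(0)=0 chase 'a': 0 ⇒ 0;  out=∅∪out(0)=∅
  fail(5) 'c': from fail(0)=0 chase 'c': 0 ⇒ 0;  out={2}∪out(0)={2}
  fail(2) 'ab': from fail(1)=0 chase 'b': 0 ⇒ 0;  out={1}∪out(0)={1}
  fail(6) 'ca': from fail(5)=0 chase 'a': 0 ⇒ 1;  out=∅∪out(1)=∅
  fail(11) 'aa': from fail(1)=0 chase 'a': 0 ⇒ 1;  out=∅∪out(1)=∅
  fail(3) 'aba': from fail(2)=0 chase 'a': 0 ⇒ 1;  out=∅∪out(1)=∅
  fail(7) 'caa': from fail(6)=1 chase 'a': 1 ⇒ 11;  out=∅∪out(11)=∅
  fail(12) 'aab': from fail(11)=1 chase 'b': 1 ⇒ 2;  out=∅∪out(2)={1}
  fail(15) 'aaa': from fail(11)=1 chase 'a': 1 ⇒ 11;  out=∅∪out(11)=∅
  fail(19) 'abb': from fail(2)=0 chase 'b': 0 ⇒ 0;  out=∅∪out(0)=∅
  fail(4) 'abaa': from fail(3)=1 chase 'a': 1 ⇒ 11;  out={0}∪out(11)={0}
  fail(8) 'caaa': from fail(7)=11 chase 'a': 11 ⇒ 15;  out=∅∪out(15)=∅
  fail(13) 'aabb': from fail(12)=2 chase 'b': 2 ⇒ 19;  out=∅∪out(19)=∅
  fail(16) 'aaaa': from fail(15)=11 chase 'a': 11 ⇒ 15;  out=∅∪out(15)=∅
  fail(20) 'abba': from fail(19)=0 chase 'a': 0 ⇒ 1;  out={6}∪out(1)={6}
  fail(9) 'caaac': from fail(8)=15 chase 'c': 15→11→1→0 ⇒ 5;  out=∅∪out(5)={2}
  fail(14) 'aabba': from fail(13)=19 chase 'a': 19 ⇒ 20;  out={4}∪out(20)={4,6}
  fail(17) 'aaaaa': from fail(16)=15 chase 'a': 15 ⇒ 16;  out=∅∪out(16)=∅
  fail(10) 'caaacb': from fail(9)=5 chase 'b': 5→0 ⇒ 0;  out={3}∪out(0)={3}
  fail(18) 'aaaaab': from fail(17)=16 chase 'b': 16→15→11 ⇒ 12;  out={5}∪out(12)={1,5}

Scan:
i=0 'a': node 0→1
i=1 'c': node 1→5 (fail-walked)  ** P2@[1:1]
i=2 'a': node 5→6
i=3 'b': node 6→2 (fail-walked)  ** P1@[2:3]
i=4 'a': node 2→3
i=5 'b': node 3→2 (fail-walked)  ** P1@[4:5]
i=6 'a': node 2→3
i=7 'a': node 3→4  ** P0@[4:7]
i=8 'a': node 4→15 (fail-walked)
i=9 'b': node 15→12 (fail-walked)  ** P1@[8:9]
i=10 'c': node 12→5 (fail-walked)  ** P2@[10:10]
i=11 'b': node 5→0 (fail-walked)
i=12 'c': node 0→5  ** P2@[12:12]
i=13 'c': node 5→5 (fail-walked)  ** P2@[13:13]
i=14 'c': node 5→5 (fail-walked)  ** P2@[14:14]
i=15 'a': node 5→6
i=16 'b': node 6→2 (fail-walked)  ** P1@[15:16]
i=17 'b': node 2→19
i=18 'a': node 19→20  ** P6@[15:18]
i=19 'c': node 20→5 (fail-walked)  ** P2@[19:19]
i=20 'a': node 5→6
i=21 'c': node 6→5 (fail-walked)  ** P2@[21:21]
i=22 'a': node 5→6
i=23 'a': node 6→7
i=24 'a': node 7→8
i=25 'c': node 8→9  ** P2@[25:25]
i=26 'b': node 9→10  ** P3@[21:26]
i=27 'a': node 10→1 (fail-walked)
i=28 'a': node 1→11
i=29 'c': node 11→5 (fail-walked)  ** P2@[29:29]
i=30 'b': node 5→0 (fail-walked)
i=31 'c': node 0→5  ** P2@[31:31]
i=32 'a': node 5→6
i=33 'c': node 6→5 (fail-walked)  ** P2@[33:33]
i=34 'a': node 5→6
i=35 'a': node 6→7
i=36 'b': node 7→12 (fail-walked)  ** P1@[35:36]
i=37 'b': node 12→13
i=38 'a': node 13→14  ** P4@[34:38],P6@[35:38]
i=39 'a': node 14→11 (fail-walked)
i=40 'a': node 11→15
i=41 'b': node 15→12 (fail-walked)  ** P1@[40:41]
i=42 'b': node 12→13
i=43 'a': node 13→14  ** P4@[39:43],P6@[40:43]
i=44 'a': node 14→11 (fail-walked)
i=45 'b': node 11→12  ** P1@[44:45]
i=46 'a': node 12→3 (fail-walked)
i=47 'a': node 3→4  ** P0@[44:47]
i=48 'a': node 4→15 (fail-walked)
i=49 'a': node 15→16
i=50 'b': node 16→12 (fail-walked)  ** P1@[49:50]
i=51 'b': node 12→13
i=52 'a': node 13→14  ** P4@[48:52],P6@[49:52]
i=53 'a': node 14→11 (fail-walked)
i=54 'b': node 11→12  ** P1@[53:54]
i=55 'b': node 12→13
i=56 'a': node 13→14  ** P4@[52:56],P6@[53:56]
i=57 'c': node 14→5 (fail-walked)  ** P2@[57:57]
i=58 'c': node 5→5 (fail-walked)  ** P2@[58:58]
i=59 'a': node 5→6
i=60 'b': node 6→2 (fail-walked)  ** P1@[59:60]
i=61 'b': node 2→19
i=62 'c': node 19→5 (fail-walked)  ** P2@[62:62]
i=63 'a': node 5→6
i=64 'a': node 6→7
i=65 'a': node 7→8
i=66 'c': node 8→9  ** P2@[66:66]
i=67 'b': node 9→10  ** P3@[62:67]

Result: [[1,2],[3,1],[5,1],[7,0],[9,1],[10,2],[12,2],[13,2],[14,2],[16,1],[18,6],[19,2],[21,2],[25,2],[26,3],[29,2],[31,2],[33,2],[36,1],[38,4],[38,6],[41,1],[43,4],[43,6],[45,1],[47,0],[50,1],[52,4],[52,6],[54,1],[56,4],[56,6],[57,2],[58,2],[60,1],[62,2],[66,2],[67,3]]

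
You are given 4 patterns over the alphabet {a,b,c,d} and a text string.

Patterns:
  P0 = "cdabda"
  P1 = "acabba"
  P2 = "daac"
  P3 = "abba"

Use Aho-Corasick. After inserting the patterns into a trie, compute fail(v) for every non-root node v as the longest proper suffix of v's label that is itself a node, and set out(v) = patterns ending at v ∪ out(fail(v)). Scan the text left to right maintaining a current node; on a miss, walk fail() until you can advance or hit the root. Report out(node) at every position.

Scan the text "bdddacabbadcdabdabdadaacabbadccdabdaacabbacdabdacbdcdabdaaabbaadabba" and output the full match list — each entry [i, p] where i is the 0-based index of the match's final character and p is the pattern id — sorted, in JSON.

Build automaton:
Trie nodes:
  0='ε' goto a→7 c→1 d→13
  1='c' goto d→2
  2='cd' goto a→3
  3='cda' goto b→4
  4='cdab' goto d→5
  5='cdabd' goto a→6
  6='cdabda' goto ·  ←P0
  7='a' goto b→17 c→8
  8='ac' goto a→9
  9='aca' goto b→10
  10='acab' goto b→11
  11='acabb' goto a→12
  12='acabba' goto ·  ←P1
  13='d' goto a→14
  14='da' goto a→15
  15='daa' goto c→16
  16='daac' goto ·  ←P2
  17='ab' goto b→18
  18='abb' goto a→19
  19='abba' goto ·  ←P3

Failure links (BFS by depth):
  fail(1) 'c': from fail(0)=0 chase 'c': 0 ⇒ 0;  out=∅∪out(0)=∅
  fail(7) 'a': from fail(0)=0 chase 'a': 0 ⇒ 0;  out=∅∪out(0)=∅
  fail(13) 'd': from fail(0)=0 chase 'd': 0 ⇒ 0;  out=∅∪out(0)=∅
  fail(2) 'cd': from fail(1)=0 chase 'd': 0 ⇒ 13;  out=∅∪out(13)=∅
  fail(8) 'ac': from fail(7)=0 chase 'c': 0 ⇒ 1;  out=∅∪out(1)=∅
  fail(14) 'da': from fail(13)=0 chase 'a': 0 ⇒ 7;  out=∅∪out(7)=∅
  fail(17) 'ab': from fail(7)=0 chase 'b': 0 ⇒ 0;  out=∅∪out(0)=∅
  fail(3) 'cda': from fail(2)=13 chase 'a': 13 ⇒ 14;  out=∅∪out(14)=∅
  fail(9) 'aca': from fail(8)=1 chase 'a': 1→0 ⇒ 7;  out=∅∪out(7)=∅
  fail(15) 'daa': from fail(14)=7 chase 'a': 7→0 ⇒ 7;  out=∅∪out(7)=∅
  fail(18) 'abb': from fail(17)=0 chase 'b': 0 ⇒ 0;  out=∅∪out(0)=∅
  fail(4) 'cdab': from fail(3)=14 chase 'b': 14→7 ⇒ 17;  out=∅∪out(17)=∅
  fail(10) 'acab': from fail(9)=7 chase 'b': 7 ⇒ 17;  out=∅∪out(17)=∅
  fail(16) 'daac': from fail(15)=7 chase 'c': 7 ⇒ 8;  out={2}∪out(8)={2}
  fail(19) 'abba': from fail(18)=0 chase 'a': 0 ⇒ 7;  out={3}∪out(7)={3}
  fail(5) 'cdabd': from fail(4)=17 chase 'd': 17→0 ⇒ 13;  out=∅∪out(13)=∅
  fail(11) 'acabb': from fail(10)=17 chase 'b': 17 ⇒ 18;  out=∅∪out(18)=∅
  fail(6) 'cdabda': from fail(5)=13 chase 'a': 13 ⇒ 14;  out={0}∪out(14)={0}
  fail(12) 'acabba': from fail(11)=18 chase 'a': 18 ⇒ 19;  out={1}∪out(19)={1,3}

Text stream:
[0] read 'b'  n0⇒n0
[1] read 'd'  n0⇒n13
[2] read 'd'  n13⇒n13 (fail-walked)
[3] read 'd'  n13⇒n13 (fail-walked)
[4] read 'a'  n13⇒n14
[5] read 'c'  n14⇒n8 (fail-walked)
[6] read 'a'  n8⇒n9
[7] read 'b'  n9⇒n10
[8] read 'b'  n10⇒n11
[9] read 'a'  n11⇒n12  → match P1@[4:9],P3@[6:9]
[10] read 'd'  n12⇒n13 (fail-walked)
[11] read 'c'  n13⇒n1 (fail-walked)
[12] read 'd'  n1⇒n2
[13] read 'a'  n2⇒n3
[14] read 'b'  n3⇒n4
[15] read 'd'  n4⇒n5
[16] read 'a'  n5⇒n6  → match P0@[11:16]
[17] read 'b'  n6⇒n17 (fail-walked)
[18] read 'd'  n17⇒n13 (fail-walked)
[19] read 'a'  n13⇒n14
[20] read 'd'  n14⇒n13 (fail-walked)
[21] read 'a'  n13⇒n14
[22] read 'a'  n14⇒n15
[23] read 'c'  n15⇒n16  → match P2@[20:23]
[24] read 'a'  n16⇒n9 (fail-walked)
[25] read 'b'  n9⇒n10
[26] read 'b'  n10⇒n11
[27] read 'a'  n11⇒n12  → match P1@[22:27],P3@[24:27]
[28] read 'd'  n12⇒n13 (fail-walked)
[29] read 'c'  n13⇒n1 (fail-walked)
[30] read 'c'  n1⇒n1 (fail-walked)
[31] read 'd'  n1⇒n2
[32] read 'a'  n2⇒n3
[33] read 'b'  n3⇒n4
[34] read 'd'  n4⇒n5
[35] read 'a'  n5⇒n6  → match P0@[30:35]
[36] read 'a'  n6⇒n15 (fail-walked)
[37] read 'c'  n15⇒n16  → match P2@[34:37]
[38] read 'a'  n16⇒n9 (fail-walked)
[39] read 'b'  n9⇒n10
[40] read 'b'  n10⇒n11
[41] read 'a'  n11⇒n12  → match P1@[36:41],P3@[38:41]
[42] read 'c'  n12⇒n8 (fail-walked)
[43] read 'd'  n8⇒n2 (fail-walked)
[44] read 'a'  n2⇒n3
[45] read 'b'  n3⇒n4
[46] read 'd'  n4⇒n5
[47] read 'a'  n5⇒n6  → match P0@[42:47]
[48] read 'c'  n6⇒n8 (fail-walked)
[49] read 'b'  n8⇒n0 (fail-walked)
[50] read 'd'  n0⇒n13
[51] read 'c'  n13⇒n1 (fail-walked)
[52] read 'd'  n1⇒n2
[53] read 'a'  n2⇒n3
[54] read 'b'  n3⇒n4
[55] read 'd'  n4⇒n5
[56] read 'a'  n5⇒n6  → match P0@[51:56]
[57] read 'a'  n6⇒n15 (fail-walked)
[58] read 'a'  n15⇒n7 (fail-walked)
[59] read 'b'  n7⇒n17
[60] read 'b'  n17⇒n18
[61] read 'a'  n18⇒n19  → match P3@[58:61]
[62] read 'a'  n19⇒n7 (fail-walked)
[63] read 'd'  n7⇒n13 (fail-walked)
[64] read 'a'  n13⇒n14
[65] read 'b'  n14⇒n17 (fail-walked)
[66] read 'b'  n17⇒n18
[67] read 'a'  n18⇒n19  → match P3@[64:67]

All matches (sorted): [[9,1],[9,3],[16,0],[23,2],[27,1],[27,3],[35,0],[37,2],[41,1],[41,3],[47,0],[56,0],[61,3],[67,3]]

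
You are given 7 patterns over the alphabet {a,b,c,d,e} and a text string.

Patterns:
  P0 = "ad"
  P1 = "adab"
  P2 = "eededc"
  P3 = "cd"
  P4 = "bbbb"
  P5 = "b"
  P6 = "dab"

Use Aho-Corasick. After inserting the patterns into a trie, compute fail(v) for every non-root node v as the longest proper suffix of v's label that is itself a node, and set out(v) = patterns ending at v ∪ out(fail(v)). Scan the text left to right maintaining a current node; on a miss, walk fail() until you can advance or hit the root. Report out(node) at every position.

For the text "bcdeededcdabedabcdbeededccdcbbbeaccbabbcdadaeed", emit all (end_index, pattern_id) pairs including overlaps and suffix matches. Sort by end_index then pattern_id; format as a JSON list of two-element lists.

Build:
Trie (insert patterns):
  0='ε' goto a→1 b→13 c→11 d→17 e→5
  1='a' goto d→2
  2='ad' goto a→3  ←P0
  3='ada' goto b→4
  4='adab' goto ·  ←P1
  5='e' goto e→6
  6='ee' goto d→7
  7='eed' goto e→8
  8='eede' goto d→9
  9='eeded' goto c→10
  10='eededc' goto ·  ←P2
  11='c' goto d→12
  12='cd' goto ·  ←P3
  13='b' goto b→14  ←P5
  14='bb' goto b→15
  15='bbb' goto b→16
  16='bbbb' goto ·  ←P4
  17='d' goto a→18
  18='da' goto b→19
  19='dab' goto ·  ←P6

BFS fail/out derivation:
  n1('a'): parent n0 fail=0; on 'a' 0 → fail=0;  out ∅∪∅=∅
  n5('e'): parent n0 fail=0; on 'e' 0 → fail=0;  out ∅∪∅=∅
  n11('c'): parent n0 fail=0; on 'c' 0 → fail=0;  out ∅∪∅=∅
  n13('b'): parent n0 fail=0; on 'b' 0 → fail=0;  out {5}∪∅={5}
  n17('d'): parent n0 fail=0; on 'd' 0 → fail=0;  out ∅∪∅=∅
  n2('ad'): parent n1 fail=0; on 'd' 0 → fail=17;  out {0}∪∅={0}
  n6('ee'): parent n5 fail=0; on 'e' 0 → fail=5;  out ∅∪∅=∅
  n12('cd'): parent n11 fail=0; on 'd' 0 → fail=17;  out {3}∪∅={3}
  n14('bb'): parent n13 fail=0; on 'b' 0 → fail=13;  out ∅∪{5}={5}
  n18('da'): parent n17 fail=0; on 'a' 0 → fail=1;  out ∅∪∅=∅
  n3('ada'): parent n2 fail=17; on 'a' 17 → fail=18;  out ∅∪∅=∅
  n7('eed'): parent n6 fail=5; on 'd' 5→0 → fail=17;  out ∅∪∅=∅
  n15('bbb'): parent n14 fail=13; on 'b' 13 → fail=14;  out ∅∪{5}={5}
  n19('dab'): parent n18 fail=1; on 'b' 1→0 → fail=13;  out {6}∪{5}={5,6}
  n4('adab'): parent n3 fail=18; on 'b' 18 → fail=19;  out {1}∪{5,6}={1,5,6}
  n8('eede'): parent n7 fail=17; on 'e' 17→0 → fail=5;  out ∅∪∅=∅
  n16('bbbb'): parent n15 fail=14; on 'b' 14 → fail=15;  out {4}∪{5}={4,5}
  n9('eeded'): parent n8 fail=5; on 'd' 5→0 → fail=17;  out ∅∪∅=∅
  n10('eededc'): parent n9 fail=17; on 'c' 17→0 → fail=11;  out {2}∪∅={2}

Text stream:
i=0 'b': node 0→13  ** P5@[0:0]
i=1 'c': node 13→11 ·f
i=2 'd': node 11→12  ** P3@[1:2]
i=3 'e': node 12→5 ·f
i=4 'e': node 5→6
i=5 'd': node 6→7
i=6 'e': node 7→8
i=7 'd': node 8→9
i=8 'c': node 9→10  ** P2@[3:8]
i=9 'd': node 10→12 ·f  ** P3@[8:9]
i=10 'a': node 12→18 ·f
i=11 'b': node 18→19  ** P5@[11:11],P6@[9:11]
i=12 'e': node 19→5 ·f
i=13 'd': node 5→17 ·f
i=14 'a': node 17→18
i=15 'b': node 18→19  ** P5@[15:15],P6@[13:15]
i=16 'c': node 19→11 ·f
i=17 'd': node 11→12  ** P3@[16:17]
i=18 'b': node 12→13 ·f  ** P5@[18:18]
i=19 'e': node 13→5 ·f
i=20 'e': node 5→6
i=21 'd': node 6→7
i=22 'e': node 7→8
i=23 'd': node 8→9
i=24 'c': node 9→10  ** P2@[19:24]
i=25 'c': node 10→11 ·f
i=26 'd': node 11→12  ** P3@[25:26]
i=27 'c': node 12→11 ·f
i=28 'b': node 11→13 ·f  ** P5@[28:28]
i=29 'b': node 13→14  ** P5@[29:29]
i=30 'b': node 14→15  ** P5@[30:30]
i=31 'e': node 15→5 ·f
i=32 'a': node 5→1 ·f
i=33 'c': node 1→11 ·f
i=34 'c': node 11→11 ·f
i=35 'b': node 11→13 ·f  ** P5@[35:35]
i=36 'a': node 13→1 ·f
i=37 'b': node 1→13 ·f  ** P5@[37:37]
i=38 'b': node 13→14  ** P5@[38:38]
i=39 'c': node 14→11 ·f
i=40 'd': node 11→12  ** P3@[39:40]
i=41 'a': node 12→18 ·f
i=42 'd': node 18→2 ·f  ** P0@[41:42]
i=43 'a': node 2→3
i=44 'e': node 3→5 ·f
i=45 'e': node 5→6
i=46 'd': node 6→7

Result: [[0,5],[2,3],[8,2],[9,3],[11,5],[11,6],[15,5],[15,6],[17,3],[18,5],[24,2],[26,3],[28,5],[29,5],[30,5],[35,5],[37,5],[38,5],[40,3],[42,0]]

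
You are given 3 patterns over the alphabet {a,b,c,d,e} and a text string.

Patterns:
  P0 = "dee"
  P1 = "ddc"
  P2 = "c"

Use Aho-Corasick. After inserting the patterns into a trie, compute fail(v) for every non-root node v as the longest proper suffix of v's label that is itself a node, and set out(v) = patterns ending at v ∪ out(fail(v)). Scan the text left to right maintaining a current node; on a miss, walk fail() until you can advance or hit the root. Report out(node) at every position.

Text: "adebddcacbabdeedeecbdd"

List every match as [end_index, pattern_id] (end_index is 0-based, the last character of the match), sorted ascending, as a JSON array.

Build:
Trie nodes:
  0='ε' goto c→6 d→1
  1='d' goto d→4 e→2
  2='de' goto e→3
  3='dee' goto ·  [P0 ends]
  4='dd' goto c→5
  5='ddc' goto ·  [P1 ends]
  6='c' goto ·  [P2 ends]

Failure links (BFS by depth):
  n1('d'): parent n0 fail=0; on 'd' 0 → fail=0;  out ∅∪∅=∅
  n6('c'): parent n0 fail=0; on 'c' 0 → fail=0;  out {2}∪∅={2}
  n2('de'): parent n1 fail=0; on 'e' 0 → fail=0;  out ∅∪∅=∅
  n4('dd'): parent n1 fail=0; on 'd' 0 → fail=1;  out ∅∪∅=∅
  n3('dee'): parent n2 fail=0; on 'e' 0 → fail=0;  out {0}∪∅={0}
  n5('ddc'): parent n4 fail=1; on 'c' 1→0 → fail=6;  out {1}∪{2}={1,2}

Scan:
[0] read 'a'  n0⇒n0
[1] read 'd'  n0⇒n1
[2] read 'e'  n1⇒n2
[3] read 'b'  n2⇒n0 (via fail)
[4] read 'd'  n0⇒n1
[5] read 'd'  n1⇒n4
[6] read 'c'  n4⇒n5  emit P1@[4:6],P2@[6:6]
[7] read 'a'  n5⇒n0 (via fail)
[8] read 'c'  n0⇒n6  emit P2@[8:8]
[9] read 'b'  n6⇒n0 (via fail)
[10] read 'a'  n0⇒n0
[11] read 'b'  n0⇒n0
[12] read 'd'  n0⇒n1
[13] read 'e'  n1⇒n2
[14] read 'e'  n2⇒n3  emit P0@[12:14]
[15] read 'd'  n3⇒n1 (via fail)
[16] read 'e'  n1⇒n2
[17] read 'e'  n2⇒n3  emit P0@[15:17]
[18] read 'c'  n3⇒n6 (via fail)  emit P2@[18:18]
[19] read 'b'  n6⇒n0 (via fail)
[20] read 'd'  n0⇒n1
[21] read 'd'  n1⇒n4

Result: [[6,1],[6,2],[8,2],[14,0],[17,0],[18,2]]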